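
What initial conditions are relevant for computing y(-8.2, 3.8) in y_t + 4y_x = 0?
A single point: x = -23.4. The characteristic through (-8.2, 3.8) is x - 4t = const, so x = -8.2 - 4·3.8 = -23.4.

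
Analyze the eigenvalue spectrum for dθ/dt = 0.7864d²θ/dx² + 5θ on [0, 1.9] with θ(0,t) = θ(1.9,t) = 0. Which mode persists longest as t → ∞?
Eigenvalues: λₙ = 0.7864n²π²/1.9² - 5.
First three modes:
  n=1: λ₁ = 0.7864π²/1.9² - 5 ≈ -2.85
  n=2: λ₂ = 3.1456π²/1.9² - 5 ≈ 3.6
  n=3: λ₃ = 7.0776π²/1.9² - 5 ≈ 14.35
Since 0.7864π²/1.9² ≈ 2.15 < 5, λ₁ < 0.
The n=1 mode grows fastest (−λₙ is largest for n=1) → dominates.
Asymptotic: θ ~ c₁ sin(πx/1.9) e^{2.85t} (exponential growth at rate −λ₁ ≈ 2.85).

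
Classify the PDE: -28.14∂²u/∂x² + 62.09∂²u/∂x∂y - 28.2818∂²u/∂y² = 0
A = -28.14, B = 62.09, C = -28.2818. Discriminant B² - 4AC = 671.768692. Since 671.768692 > 0, hyperbolic.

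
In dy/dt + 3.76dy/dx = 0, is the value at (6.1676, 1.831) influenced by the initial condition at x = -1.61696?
No. Only data at x = -0.71696 affects (6.1676, 1.831). Advection has one-way propagation along characteristics.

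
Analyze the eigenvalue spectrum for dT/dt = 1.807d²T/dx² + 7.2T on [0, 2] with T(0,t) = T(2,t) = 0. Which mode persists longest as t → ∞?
Eigenvalues: λₙ = 1.807n²π²/2² - 7.2.
First three modes:
  n=1: λ₁ = 1.807π²/2² - 7.2 ≈ -2.741
  n=2: λ₂ = 7.228π²/2² - 7.2 ≈ 10.634
  n=3: λ₃ = 16.263π²/2² - 7.2 ≈ 32.927
Since 1.807π²/2² ≈ 4.459 < 7.2, λ₁ < 0.
The n=1 mode grows fastest (−λₙ is largest for n=1) → dominates.
Asymptotic: T ~ c₁ sin(πx/2) e^{2.741t} (exponential growth at rate −λ₁ ≈ 2.741).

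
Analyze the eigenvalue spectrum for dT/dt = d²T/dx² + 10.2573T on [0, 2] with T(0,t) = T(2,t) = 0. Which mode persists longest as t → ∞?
Eigenvalues: λₙ = n²π²/2² - 10.2573.
First three modes:
  n=1: λ₁ = π²/2² - 10.2573 ≈ -7.79
  n=2: λ₂ = 4π²/2² - 10.2573 ≈ -0.388
  n=3: λ₃ = 9π²/2² - 10.2573 ≈ 11.949
Since π²/2² ≈ 2.467 < 10.2573, λ₁ < 0.
The n=1 mode grows fastest (−λₙ is largest for n=1) → dominates.
Asymptotic: T ~ c₁ sin(πx/2) e^{7.79t} (exponential growth at rate −λ₁ ≈ 7.79).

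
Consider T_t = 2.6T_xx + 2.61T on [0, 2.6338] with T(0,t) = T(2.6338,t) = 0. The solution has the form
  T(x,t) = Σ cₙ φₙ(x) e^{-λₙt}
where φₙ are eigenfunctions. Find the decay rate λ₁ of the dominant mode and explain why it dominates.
Eigenvalues: λₙ = 2.6n²π²/2.6338² - 2.61.
First three modes:
  n=1: λ₁ = 2.6π²/2.6338² - 2.61 ≈ 1.089
  n=2: λ₂ = 10.4π²/2.6338² - 2.61 ≈ 12.187
  n=3: λ₃ = 23.4π²/2.6338² - 2.61 ≈ 30.683
Since 2.6π²/2.6338² ≈ 3.699 > 2.61, all λₙ > 0.
The n=1 mode decays slowest → dominates as t → ∞.
Asymptotic: T ~ c₁ sin(πx/2.6338) e^{-λ₁t} with decay rate λ₁ ≈ 1.089.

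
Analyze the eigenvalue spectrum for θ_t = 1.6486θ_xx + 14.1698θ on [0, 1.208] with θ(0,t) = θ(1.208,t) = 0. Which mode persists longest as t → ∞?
Eigenvalues: λₙ = 1.6486n²π²/1.208² - 14.1698.
First three modes:
  n=1: λ₁ = 1.6486π²/1.208² - 14.1698 ≈ -3.02
  n=2: λ₂ = 6.5944π²/1.208² - 14.1698 ≈ 30.431
  n=3: λ₃ = 14.8374π²/1.208² - 14.1698 ≈ 86.182
Since 1.6486π²/1.208² ≈ 11.15 < 14.1698, λ₁ < 0.
The n=1 mode grows fastest (−λₙ is largest for n=1) → dominates.
Asymptotic: θ ~ c₁ sin(πx/1.208) e^{3.02t} (exponential growth at rate −λ₁ ≈ 3.02).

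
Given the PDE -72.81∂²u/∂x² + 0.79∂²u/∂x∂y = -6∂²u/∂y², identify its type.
Rewriting in standard form: -72.81∂²u/∂x² + 0.79∂²u/∂x∂y + 6∂²u/∂y² = 0. The second-order coefficients are A = -72.81, B = 0.79, C = 6. Since B² - 4AC = 1748.0641 > 0, this is a hyperbolic PDE.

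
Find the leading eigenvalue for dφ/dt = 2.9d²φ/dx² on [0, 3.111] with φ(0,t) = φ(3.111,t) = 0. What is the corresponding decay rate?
Eigenvalues: λₙ = 2.9n²π²/3.111².
First three modes:
  n=1: λ₁ = 2.9π²/3.111² ≈ 2.957
  n=2: λ₂ = 11.6π²/3.111² ≈ 11.829 (4× faster decay)
  n=3: λ₃ = 26.1π²/3.111² ≈ 26.616 (9× faster decay)
As t → ∞, higher modes decay exponentially faster. The n=1 mode dominates: φ ~ c₁ sin(πx/3.111) e^{-λ₁t}.
Decay rate: λ₁ = 2.9π²/3.111² ≈ 2.957.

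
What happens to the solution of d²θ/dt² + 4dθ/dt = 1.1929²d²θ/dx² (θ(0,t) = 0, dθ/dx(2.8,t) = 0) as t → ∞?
θ → 0. Damping (γ=4) dissipates energy; oscillations decay exponentially.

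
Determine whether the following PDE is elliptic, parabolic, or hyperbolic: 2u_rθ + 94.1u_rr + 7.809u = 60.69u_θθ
Rewriting in standard form: 94.1u_rr + 2u_rθ - 60.69u_θθ + 7.809u = 0. Coefficients: A = 94.1, B = 2, C = -60.69. B² - 4AC = 22847.716, which is positive, so the equation is hyperbolic.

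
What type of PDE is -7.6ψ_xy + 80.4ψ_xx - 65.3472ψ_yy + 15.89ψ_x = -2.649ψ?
Rewriting in standard form: 80.4ψ_xx - 7.6ψ_xy - 65.3472ψ_yy + 15.89ψ_x + 2.649ψ = 0. With A = 80.4, B = -7.6, C = -65.3472, the discriminant is 21073.41952. This is a hyperbolic PDE.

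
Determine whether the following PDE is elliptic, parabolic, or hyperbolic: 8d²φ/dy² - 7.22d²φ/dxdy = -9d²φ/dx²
Rewriting in standard form: 9d²φ/dx² - 7.22d²φ/dxdy + 8d²φ/dy² = 0. Coefficients: A = 9, B = -7.22, C = 8. B² - 4AC = -235.8716, which is negative, so the equation is elliptic.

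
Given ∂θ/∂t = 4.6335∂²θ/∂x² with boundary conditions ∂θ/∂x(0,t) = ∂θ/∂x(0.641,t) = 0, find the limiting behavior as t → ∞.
θ → constant (steady state). Heat is conserved (no flux at boundaries); solution approaches the spatial average.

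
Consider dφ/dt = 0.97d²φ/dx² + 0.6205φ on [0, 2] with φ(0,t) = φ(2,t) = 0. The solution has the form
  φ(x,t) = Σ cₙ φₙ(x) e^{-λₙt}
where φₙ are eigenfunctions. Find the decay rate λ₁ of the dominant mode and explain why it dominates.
Eigenvalues: λₙ = 0.97n²π²/2² - 0.6205.
First three modes:
  n=1: λ₁ = 0.97π²/2² - 0.6205 ≈ 1.773
  n=2: λ₂ = 3.88π²/2² - 0.6205 ≈ 8.953
  n=3: λ₃ = 8.73π²/2² - 0.6205 ≈ 20.92
Since 0.97π²/2² ≈ 2.393 > 0.6205, all λₙ > 0.
The n=1 mode decays slowest → dominates as t → ∞.
Asymptotic: φ ~ c₁ sin(πx/2) e^{-λ₁t} with decay rate λ₁ ≈ 1.773.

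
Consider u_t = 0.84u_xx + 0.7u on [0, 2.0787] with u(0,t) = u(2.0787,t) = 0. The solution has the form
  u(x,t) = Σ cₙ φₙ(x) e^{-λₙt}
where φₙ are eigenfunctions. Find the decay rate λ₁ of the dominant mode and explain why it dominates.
Eigenvalues: λₙ = 0.84n²π²/2.0787² - 0.7.
First three modes:
  n=1: λ₁ = 0.84π²/2.0787² - 0.7 ≈ 1.219
  n=2: λ₂ = 3.36π²/2.0787² - 0.7 ≈ 6.975
  n=3: λ₃ = 7.56π²/2.0787² - 0.7 ≈ 16.568
Since 0.84π²/2.0787² ≈ 1.919 > 0.7, all λₙ > 0.
The n=1 mode decays slowest → dominates as t → ∞.
Asymptotic: u ~ c₁ sin(πx/2.0787) e^{-λ₁t} with decay rate λ₁ ≈ 1.219.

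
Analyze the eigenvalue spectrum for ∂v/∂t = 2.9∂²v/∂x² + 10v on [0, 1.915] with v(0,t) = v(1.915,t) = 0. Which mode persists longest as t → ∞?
Eigenvalues: λₙ = 2.9n²π²/1.915² - 10.
First three modes:
  n=1: λ₁ = 2.9π²/1.915² - 10 ≈ -2.195
  n=2: λ₂ = 11.6π²/1.915² - 10 ≈ 21.219
  n=3: λ₃ = 26.1π²/1.915² - 10 ≈ 60.243
Since 2.9π²/1.915² ≈ 7.805 < 10, λ₁ < 0.
The n=1 mode grows fastest (−λₙ is largest for n=1) → dominates.
Asymptotic: v ~ c₁ sin(πx/1.915) e^{2.195t} (exponential growth at rate −λ₁ ≈ 2.195).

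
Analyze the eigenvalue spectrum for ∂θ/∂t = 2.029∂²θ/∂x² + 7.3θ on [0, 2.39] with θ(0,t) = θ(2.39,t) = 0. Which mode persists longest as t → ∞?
Eigenvalues: λₙ = 2.029n²π²/2.39² - 7.3.
First three modes:
  n=1: λ₁ = 2.029π²/2.39² - 7.3 ≈ -3.794
  n=2: λ₂ = 8.116π²/2.39² - 7.3 ≈ 6.723
  n=3: λ₃ = 18.261π²/2.39² - 7.3 ≈ 24.252
Since 2.029π²/2.39² ≈ 3.506 < 7.3, λ₁ < 0.
The n=1 mode grows fastest (−λₙ is largest for n=1) → dominates.
Asymptotic: θ ~ c₁ sin(πx/2.39) e^{3.794t} (exponential growth at rate −λ₁ ≈ 3.794).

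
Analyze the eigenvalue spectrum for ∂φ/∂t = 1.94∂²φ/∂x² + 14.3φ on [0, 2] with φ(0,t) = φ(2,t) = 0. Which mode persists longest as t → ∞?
Eigenvalues: λₙ = 1.94n²π²/2² - 14.3.
First three modes:
  n=1: λ₁ = 1.94π²/2² - 14.3 ≈ -9.513
  n=2: λ₂ = 7.76π²/2² - 14.3 ≈ 4.847
  n=3: λ₃ = 17.46π²/2² - 14.3 ≈ 28.781
Since 1.94π²/2² ≈ 4.787 < 14.3, λ₁ < 0.
The n=1 mode grows fastest (−λₙ is largest for n=1) → dominates.
Asymptotic: φ ~ c₁ sin(πx/2) e^{9.513t} (exponential growth at rate −λ₁ ≈ 9.513).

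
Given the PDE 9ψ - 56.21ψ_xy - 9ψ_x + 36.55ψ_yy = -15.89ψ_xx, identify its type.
Rewriting in standard form: 15.89ψ_xx - 56.21ψ_xy + 36.55ψ_yy - 9ψ_x + 9ψ = 0. The second-order coefficients are A = 15.89, B = -56.21, C = 36.55. Since B² - 4AC = 836.4461 > 0, this is a hyperbolic PDE.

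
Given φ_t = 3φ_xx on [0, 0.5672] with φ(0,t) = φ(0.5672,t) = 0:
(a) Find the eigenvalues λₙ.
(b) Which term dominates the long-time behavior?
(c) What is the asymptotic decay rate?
Eigenvalues: λₙ = 3n²π²/0.5672².
First three modes:
  n=1: λ₁ = 3π²/0.5672² ≈ 92.034
  n=2: λ₂ = 12π²/0.5672² ≈ 368.136 (4× faster decay)
  n=3: λ₃ = 27π²/0.5672² ≈ 828.306 (9× faster decay)
As t → ∞, higher modes decay exponentially faster. The n=1 mode dominates: φ ~ c₁ sin(πx/0.5672) e^{-λ₁t}.
Decay rate: λ₁ = 3π²/0.5672² ≈ 92.034.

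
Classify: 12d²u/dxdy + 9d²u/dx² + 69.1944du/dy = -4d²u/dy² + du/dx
Rewriting in standard form: 9d²u/dx² + 12d²u/dxdy + 4d²u/dy² - du/dx + 69.1944du/dy = 0. Parabolic (discriminant = 0).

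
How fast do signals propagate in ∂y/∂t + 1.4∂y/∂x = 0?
Speed = 1.4. Information travels along x - 1.4t = const (rightward).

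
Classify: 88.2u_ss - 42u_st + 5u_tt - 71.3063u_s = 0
Parabolic (discriminant = 0).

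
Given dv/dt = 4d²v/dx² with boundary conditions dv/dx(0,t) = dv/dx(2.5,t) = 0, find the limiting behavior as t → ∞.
v → constant (steady state). Heat is conserved (no flux at boundaries); solution approaches the spatial average.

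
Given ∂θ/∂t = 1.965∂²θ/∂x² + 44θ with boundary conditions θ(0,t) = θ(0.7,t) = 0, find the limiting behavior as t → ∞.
θ grows unboundedly. Reaction dominates diffusion (r=44 > κπ²/L²≈39.58); solution grows exponentially.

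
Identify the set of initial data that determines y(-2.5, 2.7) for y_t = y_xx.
The entire real line. The heat equation has infinite propagation speed: any initial disturbance instantly affects all points (though exponentially small far away).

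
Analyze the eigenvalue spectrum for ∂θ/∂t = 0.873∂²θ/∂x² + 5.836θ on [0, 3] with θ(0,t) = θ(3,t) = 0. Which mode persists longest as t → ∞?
Eigenvalues: λₙ = 0.873n²π²/3² - 5.836.
First three modes:
  n=1: λ₁ = 0.873π²/3² - 5.836 ≈ -4.879
  n=2: λ₂ = 3.492π²/3² - 5.836 ≈ -2.007
  n=3: λ₃ = 7.857π²/3² - 5.836 ≈ 2.78
Since 0.873π²/3² ≈ 0.957 < 5.836, λ₁ < 0.
The n=1 mode grows fastest (−λₙ is largest for n=1) → dominates.
Asymptotic: θ ~ c₁ sin(πx/3) e^{4.879t} (exponential growth at rate −λ₁ ≈ 4.879).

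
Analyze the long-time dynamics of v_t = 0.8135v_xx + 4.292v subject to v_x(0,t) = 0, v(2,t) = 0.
Long-time behavior: v grows unboundedly. Reaction dominates diffusion (r=4.292 > κπ²/(4L²)≈0.5); solution grows exponentially.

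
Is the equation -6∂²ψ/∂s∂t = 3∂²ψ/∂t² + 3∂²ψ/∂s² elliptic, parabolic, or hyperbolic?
Rewriting in standard form: -3∂²ψ/∂s² - 6∂²ψ/∂s∂t - 3∂²ψ/∂t² = 0. Computing B² - 4AC with A = -3, B = -6, C = -3: discriminant = 0 (zero). Answer: parabolic.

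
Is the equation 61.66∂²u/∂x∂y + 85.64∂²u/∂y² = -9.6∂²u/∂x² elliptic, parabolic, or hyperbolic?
Rewriting in standard form: 9.6∂²u/∂x² + 61.66∂²u/∂x∂y + 85.64∂²u/∂y² = 0. Computing B² - 4AC with A = 9.6, B = 61.66, C = 85.64: discriminant = 513.3796 (positive). Answer: hyperbolic.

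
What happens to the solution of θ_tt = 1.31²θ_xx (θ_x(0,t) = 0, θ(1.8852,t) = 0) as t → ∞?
θ oscillates (no decay). Energy is conserved; the solution oscillates indefinitely as standing waves.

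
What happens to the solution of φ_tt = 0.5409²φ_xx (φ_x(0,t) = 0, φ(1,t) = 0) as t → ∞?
φ oscillates (no decay). Energy is conserved; the solution oscillates indefinitely as standing waves.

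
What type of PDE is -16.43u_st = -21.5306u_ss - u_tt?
Rewriting in standard form: 21.5306u_ss - 16.43u_st + u_tt = 0. With A = 21.5306, B = -16.43, C = 1, the discriminant is 183.8225. This is a hyperbolic PDE.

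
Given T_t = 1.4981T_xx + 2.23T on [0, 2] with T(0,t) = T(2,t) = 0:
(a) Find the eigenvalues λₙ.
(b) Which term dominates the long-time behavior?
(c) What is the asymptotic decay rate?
Eigenvalues: λₙ = 1.4981n²π²/2² - 2.23.
First three modes:
  n=1: λ₁ = 1.4981π²/2² - 2.23 ≈ 1.466
  n=2: λ₂ = 5.9924π²/2² - 2.23 ≈ 12.556
  n=3: λ₃ = 13.4829π²/2² - 2.23 ≈ 31.038
Since 1.4981π²/2² ≈ 3.696 > 2.23, all λₙ > 0.
The n=1 mode decays slowest → dominates as t → ∞.
Asymptotic: T ~ c₁ sin(πx/2) e^{-λ₁t} with decay rate λ₁ ≈ 1.466.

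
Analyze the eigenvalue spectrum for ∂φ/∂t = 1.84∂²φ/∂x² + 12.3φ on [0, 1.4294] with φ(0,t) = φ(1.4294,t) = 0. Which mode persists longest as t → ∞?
Eigenvalues: λₙ = 1.84n²π²/1.4294² - 12.3.
First three modes:
  n=1: λ₁ = 1.84π²/1.4294² - 12.3 ≈ -3.412
  n=2: λ₂ = 7.36π²/1.4294² - 12.3 ≈ 23.252
  n=3: λ₃ = 16.56π²/1.4294² - 12.3 ≈ 67.693
Since 1.84π²/1.4294² ≈ 8.888 < 12.3, λ₁ < 0.
The n=1 mode grows fastest (−λₙ is largest for n=1) → dominates.
Asymptotic: φ ~ c₁ sin(πx/1.4294) e^{3.412t} (exponential growth at rate −λ₁ ≈ 3.412).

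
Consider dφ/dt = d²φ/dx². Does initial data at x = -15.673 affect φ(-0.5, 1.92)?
Yes, for any finite x. The heat equation has infinite propagation speed, so all initial data affects all points at any t > 0.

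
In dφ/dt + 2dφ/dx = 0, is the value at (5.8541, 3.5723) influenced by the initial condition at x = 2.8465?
No. Only data at x = -1.2905 affects (5.8541, 3.5723). Advection has one-way propagation along characteristics.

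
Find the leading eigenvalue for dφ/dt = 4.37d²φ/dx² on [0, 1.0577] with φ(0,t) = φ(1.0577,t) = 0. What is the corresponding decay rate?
Eigenvalues: λₙ = 4.37n²π²/1.0577².
First three modes:
  n=1: λ₁ = 4.37π²/1.0577² ≈ 38.553
  n=2: λ₂ = 17.48π²/1.0577² ≈ 154.211 (4× faster decay)
  n=3: λ₃ = 39.33π²/1.0577² ≈ 346.975 (9× faster decay)
As t → ∞, higher modes decay exponentially faster. The n=1 mode dominates: φ ~ c₁ sin(πx/1.0577) e^{-λ₁t}.
Decay rate: λ₁ = 4.37π²/1.0577² ≈ 38.553.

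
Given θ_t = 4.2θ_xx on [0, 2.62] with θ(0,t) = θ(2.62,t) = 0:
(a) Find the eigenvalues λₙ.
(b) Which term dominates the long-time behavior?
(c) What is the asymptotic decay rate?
Eigenvalues: λₙ = 4.2n²π²/2.62².
First three modes:
  n=1: λ₁ = 4.2π²/2.62² ≈ 6.039
  n=2: λ₂ = 16.8π²/2.62² ≈ 24.155 (4× faster decay)
  n=3: λ₃ = 37.8π²/2.62² ≈ 54.349 (9× faster decay)
As t → ∞, higher modes decay exponentially faster. The n=1 mode dominates: θ ~ c₁ sin(πx/2.62) e^{-λ₁t}.
Decay rate: λ₁ = 4.2π²/2.62² ≈ 6.039.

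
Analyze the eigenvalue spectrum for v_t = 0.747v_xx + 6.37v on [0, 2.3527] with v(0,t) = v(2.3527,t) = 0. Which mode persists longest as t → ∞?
Eigenvalues: λₙ = 0.747n²π²/2.3527² - 6.37.
First three modes:
  n=1: λ₁ = 0.747π²/2.3527² - 6.37 ≈ -5.038
  n=2: λ₂ = 2.988π²/2.3527² - 6.37 ≈ -1.042
  n=3: λ₃ = 6.723π²/2.3527² - 6.37 ≈ 5.618
Since 0.747π²/2.3527² ≈ 1.332 < 6.37, λ₁ < 0.
The n=1 mode grows fastest (−λₙ is largest for n=1) → dominates.
Asymptotic: v ~ c₁ sin(πx/2.3527) e^{5.038t} (exponential growth at rate −λ₁ ≈ 5.038).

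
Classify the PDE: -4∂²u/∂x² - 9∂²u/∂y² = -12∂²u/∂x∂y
Rewriting in standard form: -4∂²u/∂x² + 12∂²u/∂x∂y - 9∂²u/∂y² = 0. A = -4, B = 12, C = -9. Discriminant B² - 4AC = 0. Since 0 = 0, parabolic.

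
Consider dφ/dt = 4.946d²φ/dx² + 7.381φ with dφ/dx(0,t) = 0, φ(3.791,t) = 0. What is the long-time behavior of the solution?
As t → ∞, φ grows unboundedly. Reaction dominates diffusion (r=7.381 > κπ²/(4L²)≈0.85); solution grows exponentially.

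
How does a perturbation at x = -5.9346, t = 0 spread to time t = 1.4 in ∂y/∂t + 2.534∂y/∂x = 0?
At x = -2.387. The characteristic carries data from (-5.9346, 0) to (-2.387, 1.4).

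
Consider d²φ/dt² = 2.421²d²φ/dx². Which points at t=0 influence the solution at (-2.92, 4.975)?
Domain of dependence: [-14.964475, 9.124475]. Signals travel at speed 2.421, so data within |x - -2.92| ≤ 2.421·4.975 = 12.044475 can reach the point.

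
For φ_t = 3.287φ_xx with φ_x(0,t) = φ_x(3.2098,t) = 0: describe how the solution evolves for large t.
φ → constant (steady state). Heat is conserved (no flux at boundaries); solution approaches the spatial average.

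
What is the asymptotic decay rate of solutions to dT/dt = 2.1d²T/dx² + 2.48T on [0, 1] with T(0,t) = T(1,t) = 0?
Eigenvalues: λₙ = 2.1n²π²/1² - 2.48.
First three modes:
  n=1: λ₁ = 2.1π² - 2.48 ≈ 18.246
  n=2: λ₂ = 8.4π² - 2.48 ≈ 80.425
  n=3: λ₃ = 18.9π² - 2.48 ≈ 184.056
Since 2.1π² ≈ 20.726 > 2.48, all λₙ > 0.
The n=1 mode decays slowest → dominates as t → ∞.
Asymptotic: T ~ c₁ sin(πx/1) e^{-λ₁t} with decay rate λ₁ ≈ 18.246.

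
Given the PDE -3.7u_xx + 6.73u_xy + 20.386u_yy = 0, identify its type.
The second-order coefficients are A = -3.7, B = 6.73, C = 20.386. Since B² - 4AC = 347.0057 > 0, this is a hyperbolic PDE.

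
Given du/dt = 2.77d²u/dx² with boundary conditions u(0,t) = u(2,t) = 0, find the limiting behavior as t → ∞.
u → 0. Heat diffuses out through both boundaries.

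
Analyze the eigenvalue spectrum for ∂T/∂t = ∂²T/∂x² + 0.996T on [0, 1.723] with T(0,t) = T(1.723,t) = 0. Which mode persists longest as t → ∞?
Eigenvalues: λₙ = n²π²/1.723² - 0.996.
First three modes:
  n=1: λ₁ = π²/1.723² - 0.996 ≈ 2.329
  n=2: λ₂ = 4π²/1.723² - 0.996 ≈ 12.302
  n=3: λ₃ = 9π²/1.723² - 0.996 ≈ 28.925
Since π²/1.723² ≈ 3.325 > 0.996, all λₙ > 0.
The n=1 mode decays slowest → dominates as t → ∞.
Asymptotic: T ~ c₁ sin(πx/1.723) e^{-λ₁t} with decay rate λ₁ ≈ 2.329.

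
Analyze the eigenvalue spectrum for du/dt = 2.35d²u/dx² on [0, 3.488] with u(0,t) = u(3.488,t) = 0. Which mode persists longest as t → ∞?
Eigenvalues: λₙ = 2.35n²π²/3.488².
First three modes:
  n=1: λ₁ = 2.35π²/3.488² ≈ 1.906
  n=2: λ₂ = 9.4π²/3.488² ≈ 7.626 (4× faster decay)
  n=3: λ₃ = 21.15π²/3.488² ≈ 17.158 (9× faster decay)
As t → ∞, higher modes decay exponentially faster. The n=1 mode dominates: u ~ c₁ sin(πx/3.488) e^{-λ₁t}.
Decay rate: λ₁ = 2.35π²/3.488² ≈ 1.906.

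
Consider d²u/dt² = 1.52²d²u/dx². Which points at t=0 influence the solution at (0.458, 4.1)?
Domain of dependence: [-5.774, 6.69]. Signals travel at speed 1.52, so data within |x - 0.458| ≤ 1.52·4.1 = 6.232 can reach the point.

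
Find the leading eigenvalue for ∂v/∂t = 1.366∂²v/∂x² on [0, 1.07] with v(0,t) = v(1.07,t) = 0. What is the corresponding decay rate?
Eigenvalues: λₙ = 1.366n²π²/1.07².
First three modes:
  n=1: λ₁ = 1.366π²/1.07² ≈ 11.776
  n=2: λ₂ = 5.464π²/1.07² ≈ 47.102 (4× faster decay)
  n=3: λ₃ = 12.294π²/1.07² ≈ 105.98 (9× faster decay)
As t → ∞, higher modes decay exponentially faster. The n=1 mode dominates: v ~ c₁ sin(πx/1.07) e^{-λ₁t}.
Decay rate: λ₁ = 1.366π²/1.07² ≈ 11.776.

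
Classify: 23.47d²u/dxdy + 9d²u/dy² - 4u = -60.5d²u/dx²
Rewriting in standard form: 60.5d²u/dx² + 23.47d²u/dxdy + 9d²u/dy² - 4u = 0. Elliptic (discriminant = -1627.1591).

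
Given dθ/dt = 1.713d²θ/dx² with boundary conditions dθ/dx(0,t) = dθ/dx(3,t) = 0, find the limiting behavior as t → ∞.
θ → constant (steady state). Heat is conserved (no flux at boundaries); solution approaches the spatial average.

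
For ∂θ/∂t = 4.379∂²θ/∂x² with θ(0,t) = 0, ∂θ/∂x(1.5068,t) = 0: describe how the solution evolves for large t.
θ → 0. Heat escapes through the Dirichlet boundary.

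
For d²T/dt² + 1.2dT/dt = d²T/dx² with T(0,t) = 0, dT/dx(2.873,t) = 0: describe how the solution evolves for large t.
T → 0. Damping (γ=1.2) dissipates energy; oscillations decay exponentially.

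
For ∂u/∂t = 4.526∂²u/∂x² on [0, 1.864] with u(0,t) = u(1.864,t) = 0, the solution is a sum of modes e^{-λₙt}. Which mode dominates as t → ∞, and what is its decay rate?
Eigenvalues: λₙ = 4.526n²π²/1.864².
First three modes:
  n=1: λ₁ = 4.526π²/1.864² ≈ 12.856
  n=2: λ₂ = 18.104π²/1.864² ≈ 51.426 (4× faster decay)
  n=3: λ₃ = 40.734π²/1.864² ≈ 115.708 (9× faster decay)
As t → ∞, higher modes decay exponentially faster. The n=1 mode dominates: u ~ c₁ sin(πx/1.864) e^{-λ₁t}.
Decay rate: λ₁ = 4.526π²/1.864² ≈ 12.856.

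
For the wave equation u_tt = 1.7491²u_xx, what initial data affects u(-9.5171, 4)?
Domain of dependence: [-16.5135, -2.5207]. Signals travel at speed 1.7491, so data within |x - -9.5171| ≤ 1.7491·4 = 6.9964 can reach the point.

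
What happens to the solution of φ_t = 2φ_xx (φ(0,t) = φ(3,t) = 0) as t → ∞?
φ → 0. Heat diffuses out through both boundaries.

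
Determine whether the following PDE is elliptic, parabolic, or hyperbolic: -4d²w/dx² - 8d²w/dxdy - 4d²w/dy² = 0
Coefficients: A = -4, B = -8, C = -4. B² - 4AC = 0, which is zero, so the equation is parabolic.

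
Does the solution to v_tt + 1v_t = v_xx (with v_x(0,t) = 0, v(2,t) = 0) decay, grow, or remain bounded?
v → 0. Damping (γ=1) dissipates energy; oscillations decay exponentially.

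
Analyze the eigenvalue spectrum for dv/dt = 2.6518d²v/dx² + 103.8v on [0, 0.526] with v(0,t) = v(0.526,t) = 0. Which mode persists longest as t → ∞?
Eigenvalues: λₙ = 2.6518n²π²/0.526² - 103.8.
First three modes:
  n=1: λ₁ = 2.6518π²/0.526² - 103.8 ≈ -9.205
  n=2: λ₂ = 10.6072π²/0.526² - 103.8 ≈ 274.581
  n=3: λ₃ = 23.8662π²/0.526² - 103.8 ≈ 747.557
Since 2.6518π²/0.526² ≈ 94.595 < 103.8, λ₁ < 0.
The n=1 mode grows fastest (−λₙ is largest for n=1) → dominates.
Asymptotic: v ~ c₁ sin(πx/0.526) e^{9.205t} (exponential growth at rate −λ₁ ≈ 9.205).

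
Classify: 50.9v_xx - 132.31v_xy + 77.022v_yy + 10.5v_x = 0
Hyperbolic (discriminant = 1824.2569).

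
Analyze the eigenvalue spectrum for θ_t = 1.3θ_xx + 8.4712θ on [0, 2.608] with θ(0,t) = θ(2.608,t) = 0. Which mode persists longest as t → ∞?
Eigenvalues: λₙ = 1.3n²π²/2.608² - 8.4712.
First three modes:
  n=1: λ₁ = 1.3π²/2.608² - 8.4712 ≈ -6.585
  n=2: λ₂ = 5.2π²/2.608² - 8.4712 ≈ -0.926
  n=3: λ₃ = 11.7π²/2.608² - 8.4712 ≈ 8.506
Since 1.3π²/2.608² ≈ 1.886 < 8.4712, λ₁ < 0.
The n=1 mode grows fastest (−λₙ is largest for n=1) → dominates.
Asymptotic: θ ~ c₁ sin(πx/2.608) e^{6.585t} (exponential growth at rate −λ₁ ≈ 6.585).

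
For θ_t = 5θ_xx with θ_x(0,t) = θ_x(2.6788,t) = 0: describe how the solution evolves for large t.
θ → constant (steady state). Heat is conserved (no flux at boundaries); solution approaches the spatial average.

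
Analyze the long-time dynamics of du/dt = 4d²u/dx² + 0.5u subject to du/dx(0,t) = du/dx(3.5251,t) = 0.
Long-time behavior: u grows unboundedly. With Neumann BCs the constant mode has diffusion eigenvalue 0, so any r > 0 makes it grow like e^(0.5t); solution grows exponentially.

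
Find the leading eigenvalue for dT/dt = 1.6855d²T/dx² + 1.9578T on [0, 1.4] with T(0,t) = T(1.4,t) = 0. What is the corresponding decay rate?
Eigenvalues: λₙ = 1.6855n²π²/1.4² - 1.9578.
First three modes:
  n=1: λ₁ = 1.6855π²/1.4² - 1.9578 ≈ 6.53
  n=2: λ₂ = 6.742π²/1.4² - 1.9578 ≈ 31.992
  n=3: λ₃ = 15.1695π²/1.4² - 1.9578 ≈ 74.428
Since 1.6855π²/1.4² ≈ 8.487 > 1.9578, all λₙ > 0.
The n=1 mode decays slowest → dominates as t → ∞.
Asymptotic: T ~ c₁ sin(πx/1.4) e^{-λ₁t} with decay rate λ₁ ≈ 6.53.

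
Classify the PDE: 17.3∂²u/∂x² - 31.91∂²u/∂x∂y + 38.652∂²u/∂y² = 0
A = 17.3, B = -31.91, C = 38.652. Discriminant B² - 4AC = -1656.4703. Since -1656.4703 < 0, elliptic.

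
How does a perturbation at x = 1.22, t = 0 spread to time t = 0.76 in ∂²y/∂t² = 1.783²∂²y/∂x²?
Domain of influence: [-0.13508, 2.57508]. Data at x = 1.22 spreads outward at speed 1.783.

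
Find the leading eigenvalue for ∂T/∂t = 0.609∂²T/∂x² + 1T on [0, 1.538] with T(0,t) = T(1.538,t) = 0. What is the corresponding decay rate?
Eigenvalues: λₙ = 0.609n²π²/1.538² - 1.
First three modes:
  n=1: λ₁ = 0.609π²/1.538² - 1 ≈ 1.541
  n=2: λ₂ = 2.436π²/1.538² - 1 ≈ 9.164
  n=3: λ₃ = 5.481π²/1.538² - 1 ≈ 21.869
Since 0.609π²/1.538² ≈ 2.541 > 1, all λₙ > 0.
The n=1 mode decays slowest → dominates as t → ∞.
Asymptotic: T ~ c₁ sin(πx/1.538) e^{-λ₁t} with decay rate λ₁ ≈ 1.541.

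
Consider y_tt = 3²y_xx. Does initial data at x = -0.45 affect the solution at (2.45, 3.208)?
Yes. The domain of dependence is [-7.174, 12.074], and -0.45 ∈ [-7.174, 12.074].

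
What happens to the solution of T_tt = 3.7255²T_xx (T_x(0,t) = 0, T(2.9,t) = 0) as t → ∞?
T oscillates (no decay). Energy is conserved; the solution oscillates indefinitely as standing waves.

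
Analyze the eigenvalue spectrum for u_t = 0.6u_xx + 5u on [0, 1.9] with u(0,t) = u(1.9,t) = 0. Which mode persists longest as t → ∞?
Eigenvalues: λₙ = 0.6n²π²/1.9² - 5.
First three modes:
  n=1: λ₁ = 0.6π²/1.9² - 5 ≈ -3.36
  n=2: λ₂ = 2.4π²/1.9² - 5 ≈ 1.562
  n=3: λ₃ = 5.4π²/1.9² - 5 ≈ 9.763
Since 0.6π²/1.9² ≈ 1.64 < 5, λ₁ < 0.
The n=1 mode grows fastest (−λₙ is largest for n=1) → dominates.
Asymptotic: u ~ c₁ sin(πx/1.9) e^{3.36t} (exponential growth at rate −λ₁ ≈ 3.36).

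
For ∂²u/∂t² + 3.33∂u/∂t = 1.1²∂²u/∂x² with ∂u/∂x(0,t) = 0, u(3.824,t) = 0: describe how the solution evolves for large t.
u → 0. Damping (γ=3.33) dissipates energy; oscillations decay exponentially.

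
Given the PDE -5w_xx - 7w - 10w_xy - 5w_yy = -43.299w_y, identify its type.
Rewriting in standard form: -5w_xx - 10w_xy - 5w_yy + 43.299w_y - 7w = 0. The second-order coefficients are A = -5, B = -10, C = -5. Since B² - 4AC = 0 = 0, this is a parabolic PDE.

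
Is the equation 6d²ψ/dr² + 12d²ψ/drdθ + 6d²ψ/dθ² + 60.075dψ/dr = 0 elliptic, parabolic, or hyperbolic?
Computing B² - 4AC with A = 6, B = 12, C = 6: discriminant = 0 (zero). Answer: parabolic.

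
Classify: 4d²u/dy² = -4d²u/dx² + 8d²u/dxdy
Rewriting in standard form: 4d²u/dx² - 8d²u/dxdy + 4d²u/dy² = 0. Parabolic (discriminant = 0).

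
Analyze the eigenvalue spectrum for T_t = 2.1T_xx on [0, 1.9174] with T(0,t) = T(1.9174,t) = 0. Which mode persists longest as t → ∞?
Eigenvalues: λₙ = 2.1n²π²/1.9174².
First three modes:
  n=1: λ₁ = 2.1π²/1.9174² ≈ 5.638
  n=2: λ₂ = 8.4π²/1.9174² ≈ 22.55 (4× faster decay)
  n=3: λ₃ = 18.9π²/1.9174² ≈ 50.738 (9× faster decay)
As t → ∞, higher modes decay exponentially faster. The n=1 mode dominates: T ~ c₁ sin(πx/1.9174) e^{-λ₁t}.
Decay rate: λ₁ = 2.1π²/1.9174² ≈ 5.638.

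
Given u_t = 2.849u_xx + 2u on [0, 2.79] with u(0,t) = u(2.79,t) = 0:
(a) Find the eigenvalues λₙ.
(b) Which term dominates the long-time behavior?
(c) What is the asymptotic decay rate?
Eigenvalues: λₙ = 2.849n²π²/2.79² - 2.
First three modes:
  n=1: λ₁ = 2.849π²/2.79² - 2 ≈ 1.612
  n=2: λ₂ = 11.396π²/2.79² - 2 ≈ 12.449
  n=3: λ₃ = 25.641π²/2.79² - 2 ≈ 30.511
Since 2.849π²/2.79² ≈ 3.612 > 2, all λₙ > 0.
The n=1 mode decays slowest → dominates as t → ∞.
Asymptotic: u ~ c₁ sin(πx/2.79) e^{-λ₁t} with decay rate λ₁ ≈ 1.612.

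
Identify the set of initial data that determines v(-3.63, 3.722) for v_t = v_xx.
The entire real line. The heat equation has infinite propagation speed: any initial disturbance instantly affects all points (though exponentially small far away).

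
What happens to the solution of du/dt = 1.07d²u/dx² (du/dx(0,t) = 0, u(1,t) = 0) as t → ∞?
u → 0. Heat escapes through the Dirichlet boundary.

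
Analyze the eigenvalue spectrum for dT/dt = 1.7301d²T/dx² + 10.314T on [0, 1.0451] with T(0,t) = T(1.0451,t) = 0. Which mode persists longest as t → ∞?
Eigenvalues: λₙ = 1.7301n²π²/1.0451² - 10.314.
First three modes:
  n=1: λ₁ = 1.7301π²/1.0451² - 10.314 ≈ 5.319
  n=2: λ₂ = 6.9204π²/1.0451² - 10.314 ≈ 52.22
  n=3: λ₃ = 15.5709π²/1.0451² - 10.314 ≈ 130.387
Since 1.7301π²/1.0451² ≈ 15.633 > 10.314, all λₙ > 0.
The n=1 mode decays slowest → dominates as t → ∞.
Asymptotic: T ~ c₁ sin(πx/1.0451) e^{-λ₁t} with decay rate λ₁ ≈ 5.319.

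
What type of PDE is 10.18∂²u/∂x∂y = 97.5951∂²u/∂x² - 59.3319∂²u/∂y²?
Rewriting in standard form: -97.5951∂²u/∂x² + 10.18∂²u/∂x∂y + 59.3319∂²u/∂y² = 0. With A = -97.5951, B = 10.18, C = 59.3319, the discriminant is 23265.64325476. This is a hyperbolic PDE.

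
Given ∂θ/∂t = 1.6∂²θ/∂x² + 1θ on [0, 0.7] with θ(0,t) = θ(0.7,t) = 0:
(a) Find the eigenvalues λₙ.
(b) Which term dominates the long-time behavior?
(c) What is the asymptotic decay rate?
Eigenvalues: λₙ = 1.6n²π²/0.7² - 1.
First three modes:
  n=1: λ₁ = 1.6π²/0.7² - 1 ≈ 31.227
  n=2: λ₂ = 6.4π²/0.7² - 1 ≈ 127.909
  n=3: λ₃ = 14.4π²/0.7² - 1 ≈ 289.046
Since 1.6π²/0.7² ≈ 32.227 > 1, all λₙ > 0.
The n=1 mode decays slowest → dominates as t → ∞.
Asymptotic: θ ~ c₁ sin(πx/0.7) e^{-λ₁t} with decay rate λ₁ ≈ 31.227.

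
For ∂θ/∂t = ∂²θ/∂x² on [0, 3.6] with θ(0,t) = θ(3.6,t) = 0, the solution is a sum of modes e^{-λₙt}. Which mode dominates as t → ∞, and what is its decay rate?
Eigenvalues: λₙ = n²π²/3.6².
First three modes:
  n=1: λ₁ = π²/3.6² ≈ 0.762
  n=2: λ₂ = 4π²/3.6² ≈ 3.046 (4× faster decay)
  n=3: λ₃ = 9π²/3.6² ≈ 6.854 (9× faster decay)
As t → ∞, higher modes decay exponentially faster. The n=1 mode dominates: θ ~ c₁ sin(πx/3.6) e^{-λ₁t}.
Decay rate: λ₁ = π²/3.6² ≈ 0.762.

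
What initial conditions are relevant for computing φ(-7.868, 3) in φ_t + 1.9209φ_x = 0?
A single point: x = -13.6307. The characteristic through (-7.868, 3) is x - 1.9209t = const, so x = -7.868 - 1.9209·3 = -13.6307.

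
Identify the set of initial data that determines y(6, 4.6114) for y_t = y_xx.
The entire real line. The heat equation has infinite propagation speed: any initial disturbance instantly affects all points (though exponentially small far away).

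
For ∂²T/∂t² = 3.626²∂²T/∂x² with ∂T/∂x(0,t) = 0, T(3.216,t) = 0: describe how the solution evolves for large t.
T oscillates (no decay). Energy is conserved; the solution oscillates indefinitely as standing waves.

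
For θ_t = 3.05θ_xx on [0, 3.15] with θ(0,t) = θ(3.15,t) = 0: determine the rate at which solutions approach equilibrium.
Eigenvalues: λₙ = 3.05n²π²/3.15².
First three modes:
  n=1: λ₁ = 3.05π²/3.15² ≈ 3.034
  n=2: λ₂ = 12.2π²/3.15² ≈ 12.135 (4× faster decay)
  n=3: λ₃ = 27.45π²/3.15² ≈ 27.304 (9× faster decay)
As t → ∞, higher modes decay exponentially faster. The n=1 mode dominates: θ ~ c₁ sin(πx/3.15) e^{-λ₁t}.
Decay rate: λ₁ = 3.05π²/3.15² ≈ 3.034.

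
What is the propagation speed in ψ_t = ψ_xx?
Infinite. The heat equation is parabolic, not hyperbolic, so disturbances propagate instantly.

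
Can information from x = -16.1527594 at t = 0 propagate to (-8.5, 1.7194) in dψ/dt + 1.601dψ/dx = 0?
No. Only data at x = -11.2527594 affects (-8.5, 1.7194). Advection has one-way propagation along characteristics.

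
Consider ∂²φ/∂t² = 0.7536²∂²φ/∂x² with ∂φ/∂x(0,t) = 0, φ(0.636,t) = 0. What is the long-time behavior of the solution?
As t → ∞, φ oscillates (no decay). Energy is conserved; the solution oscillates indefinitely as standing waves.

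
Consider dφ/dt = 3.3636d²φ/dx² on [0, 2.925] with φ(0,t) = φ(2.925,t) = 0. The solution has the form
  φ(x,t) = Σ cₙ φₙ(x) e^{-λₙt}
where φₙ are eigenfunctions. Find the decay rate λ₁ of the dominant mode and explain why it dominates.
Eigenvalues: λₙ = 3.3636n²π²/2.925².
First three modes:
  n=1: λ₁ = 3.3636π²/2.925² ≈ 3.88
  n=2: λ₂ = 13.4544π²/2.925² ≈ 15.521 (4× faster decay)
  n=3: λ₃ = 30.2724π²/2.925² ≈ 34.922 (9× faster decay)
As t → ∞, higher modes decay exponentially faster. The n=1 mode dominates: φ ~ c₁ sin(πx/2.925) e^{-λ₁t}.
Decay rate: λ₁ = 3.3636π²/2.925² ≈ 3.88.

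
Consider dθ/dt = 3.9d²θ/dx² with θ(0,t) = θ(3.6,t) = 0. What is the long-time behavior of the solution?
As t → ∞, θ → 0. Heat diffuses out through both boundaries.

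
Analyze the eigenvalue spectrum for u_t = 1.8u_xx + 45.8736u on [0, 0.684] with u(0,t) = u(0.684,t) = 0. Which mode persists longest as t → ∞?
Eigenvalues: λₙ = 1.8n²π²/0.684² - 45.8736.
First three modes:
  n=1: λ₁ = 1.8π²/0.684² - 45.8736 ≈ -7.902
  n=2: λ₂ = 7.2π²/0.684² - 45.8736 ≈ 106.013
  n=3: λ₃ = 16.2π²/0.684² - 45.8736 ≈ 295.872
Since 1.8π²/0.684² ≈ 37.972 < 45.8736, λ₁ < 0.
The n=1 mode grows fastest (−λₙ is largest for n=1) → dominates.
Asymptotic: u ~ c₁ sin(πx/0.684) e^{7.902t} (exponential growth at rate −λ₁ ≈ 7.902).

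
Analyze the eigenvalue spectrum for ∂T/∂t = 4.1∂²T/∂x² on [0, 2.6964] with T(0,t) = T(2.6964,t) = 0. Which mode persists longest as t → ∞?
Eigenvalues: λₙ = 4.1n²π²/2.6964².
First three modes:
  n=1: λ₁ = 4.1π²/2.6964² ≈ 5.566
  n=2: λ₂ = 16.4π²/2.6964² ≈ 22.263 (4× faster decay)
  n=3: λ₃ = 36.9π²/2.6964² ≈ 50.091 (9× faster decay)
As t → ∞, higher modes decay exponentially faster. The n=1 mode dominates: T ~ c₁ sin(πx/2.6964) e^{-λ₁t}.
Decay rate: λ₁ = 4.1π²/2.6964² ≈ 5.566.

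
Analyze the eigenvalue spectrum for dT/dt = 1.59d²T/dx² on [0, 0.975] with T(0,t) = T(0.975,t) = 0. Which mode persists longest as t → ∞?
Eigenvalues: λₙ = 1.59n²π²/0.975².
First three modes:
  n=1: λ₁ = 1.59π²/0.975² ≈ 16.508
  n=2: λ₂ = 6.36π²/0.975² ≈ 66.031 (4× faster decay)
  n=3: λ₃ = 14.31π²/0.975² ≈ 148.57 (9× faster decay)
As t → ∞, higher modes decay exponentially faster. The n=1 mode dominates: T ~ c₁ sin(πx/0.975) e^{-λ₁t}.
Decay rate: λ₁ = 1.59π²/0.975² ≈ 16.508.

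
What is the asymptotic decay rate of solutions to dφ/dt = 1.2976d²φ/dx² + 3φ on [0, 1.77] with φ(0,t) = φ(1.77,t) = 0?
Eigenvalues: λₙ = 1.2976n²π²/1.77² - 3.
First three modes:
  n=1: λ₁ = 1.2976π²/1.77² - 3 ≈ 1.088
  n=2: λ₂ = 5.1904π²/1.77² - 3 ≈ 13.351
  n=3: λ₃ = 11.6784π²/1.77² - 3 ≈ 33.791
Since 1.2976π²/1.77² ≈ 4.088 > 3, all λₙ > 0.
The n=1 mode decays slowest → dominates as t → ∞.
Asymptotic: φ ~ c₁ sin(πx/1.77) e^{-λ₁t} with decay rate λ₁ ≈ 1.088.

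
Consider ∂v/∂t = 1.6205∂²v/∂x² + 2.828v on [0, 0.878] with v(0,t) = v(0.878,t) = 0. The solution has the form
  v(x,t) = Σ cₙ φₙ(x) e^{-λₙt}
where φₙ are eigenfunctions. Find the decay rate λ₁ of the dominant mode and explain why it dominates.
Eigenvalues: λₙ = 1.6205n²π²/0.878² - 2.828.
First three modes:
  n=1: λ₁ = 1.6205π²/0.878² - 2.828 ≈ 17.919
  n=2: λ₂ = 6.482π²/0.878² - 2.828 ≈ 80.161
  n=3: λ₃ = 14.5845π²/0.878² - 2.828 ≈ 183.897
Since 1.6205π²/0.878² ≈ 20.747 > 2.828, all λₙ > 0.
The n=1 mode decays slowest → dominates as t → ∞.
Asymptotic: v ~ c₁ sin(πx/0.878) e^{-λ₁t} with decay rate λ₁ ≈ 17.919.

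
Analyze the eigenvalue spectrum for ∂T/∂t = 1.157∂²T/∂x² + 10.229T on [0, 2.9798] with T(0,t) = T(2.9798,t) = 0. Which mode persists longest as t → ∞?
Eigenvalues: λₙ = 1.157n²π²/2.9798² - 10.229.
First three modes:
  n=1: λ₁ = 1.157π²/2.9798² - 10.229 ≈ -8.943
  n=2: λ₂ = 4.628π²/2.9798² - 10.229 ≈ -5.085
  n=3: λ₃ = 10.413π²/2.9798² - 10.229 ≈ 1.345
Since 1.157π²/2.9798² ≈ 1.286 < 10.229, λ₁ < 0.
The n=1 mode grows fastest (−λₙ is largest for n=1) → dominates.
Asymptotic: T ~ c₁ sin(πx/2.9798) e^{8.943t} (exponential growth at rate −λ₁ ≈ 8.943).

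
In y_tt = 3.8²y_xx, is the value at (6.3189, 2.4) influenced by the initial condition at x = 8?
Yes. The domain of dependence is [-2.8011, 15.4389], and 8 ∈ [-2.8011, 15.4389].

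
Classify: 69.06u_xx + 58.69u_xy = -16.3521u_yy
Rewriting in standard form: 69.06u_xx + 58.69u_xy + 16.3521u_yy = 0. Elliptic (discriminant = -1072.588004).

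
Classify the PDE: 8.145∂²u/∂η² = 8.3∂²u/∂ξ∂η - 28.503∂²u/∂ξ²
Rewriting in standard form: 28.503∂²u/∂ξ² - 8.3∂²u/∂ξ∂η + 8.145∂²u/∂η² = 0. A = 28.503, B = -8.3, C = 8.145. Discriminant B² - 4AC = -859.73774. Since -859.73774 < 0, elliptic.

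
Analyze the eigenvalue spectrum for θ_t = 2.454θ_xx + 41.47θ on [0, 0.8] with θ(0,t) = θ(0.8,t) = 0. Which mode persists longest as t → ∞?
Eigenvalues: λₙ = 2.454n²π²/0.8² - 41.47.
First three modes:
  n=1: λ₁ = 2.454π²/0.8² - 41.47 ≈ -3.626
  n=2: λ₂ = 9.816π²/0.8² - 41.47 ≈ 109.905
  n=3: λ₃ = 22.086π²/0.8² - 41.47 ≈ 299.124
Since 2.454π²/0.8² ≈ 37.844 < 41.47, λ₁ < 0.
The n=1 mode grows fastest (−λₙ is largest for n=1) → dominates.
Asymptotic: θ ~ c₁ sin(πx/0.8) e^{3.626t} (exponential growth at rate −λ₁ ≈ 3.626).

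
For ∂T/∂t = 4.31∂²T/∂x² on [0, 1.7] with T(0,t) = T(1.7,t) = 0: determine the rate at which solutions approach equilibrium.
Eigenvalues: λₙ = 4.31n²π²/1.7².
First three modes:
  n=1: λ₁ = 4.31π²/1.7² ≈ 14.719
  n=2: λ₂ = 17.24π²/1.7² ≈ 58.876 (4× faster decay)
  n=3: λ₃ = 38.79π²/1.7² ≈ 132.471 (9× faster decay)
As t → ∞, higher modes decay exponentially faster. The n=1 mode dominates: T ~ c₁ sin(πx/1.7) e^{-λ₁t}.
Decay rate: λ₁ = 4.31π²/1.7² ≈ 14.719.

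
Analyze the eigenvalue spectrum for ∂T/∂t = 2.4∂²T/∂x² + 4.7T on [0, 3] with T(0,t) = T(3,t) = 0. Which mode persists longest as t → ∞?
Eigenvalues: λₙ = 2.4n²π²/3² - 4.7.
First three modes:
  n=1: λ₁ = 2.4π²/3² - 4.7 ≈ -2.068
  n=2: λ₂ = 9.6π²/3² - 4.7 ≈ 5.828
  n=3: λ₃ = 21.6π²/3² - 4.7 ≈ 18.987
Since 2.4π²/3² ≈ 2.632 < 4.7, λ₁ < 0.
The n=1 mode grows fastest (−λₙ is largest for n=1) → dominates.
Asymptotic: T ~ c₁ sin(πx/3) e^{2.068t} (exponential growth at rate −λ₁ ≈ 2.068).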